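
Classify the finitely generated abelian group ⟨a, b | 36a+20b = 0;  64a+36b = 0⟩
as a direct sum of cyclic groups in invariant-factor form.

Answer: M ≅ ℤ/4 ⊕ ℤ/4

Derivation:
rank_ℚ(R)=2; free=2−2=0
SNF(R) diag = [4, 4] → torsion [4, 4]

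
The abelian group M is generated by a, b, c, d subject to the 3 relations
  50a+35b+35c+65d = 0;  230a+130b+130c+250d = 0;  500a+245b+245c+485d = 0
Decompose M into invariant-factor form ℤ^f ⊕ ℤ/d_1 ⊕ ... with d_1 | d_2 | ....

Answer: M ≅ ℤ^1 ⊕ ℤ/5 ⊕ ℤ/10 ⊕ ℤ/30

Derivation:
rank_ℚ(R)=3; free=4−3=1
SNF(R) diag = [5, 10, 30] → torsion [5, 10, 30]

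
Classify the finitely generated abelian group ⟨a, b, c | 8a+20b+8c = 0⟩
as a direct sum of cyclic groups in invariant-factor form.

Answer: M ≅ ℤ^2 ⊕ ℤ/4

Derivation:
rank_ℚ(R)=1; free=3−1=2
SNF(R) diag = [4] → torsion [4]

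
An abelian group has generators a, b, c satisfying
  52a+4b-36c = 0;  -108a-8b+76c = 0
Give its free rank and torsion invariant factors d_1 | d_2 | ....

rank_ℚ(R)=2; free=3−2=1
SNF(R) diag = [4, 4] → torsion [4, 4]

Answer: M ≅ ℤ^1 ⊕ ℤ/4 ⊕ ℤ/4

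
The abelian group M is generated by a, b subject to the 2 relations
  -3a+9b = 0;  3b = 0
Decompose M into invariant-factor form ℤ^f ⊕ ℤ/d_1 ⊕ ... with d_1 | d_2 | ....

Answer: M ≅ ℤ/3 ⊕ ℤ/3

Derivation:
rank_ℚ(R)=2; free=2−2=0
SNF(R) diag = [3, 3] → torsion [3, 3]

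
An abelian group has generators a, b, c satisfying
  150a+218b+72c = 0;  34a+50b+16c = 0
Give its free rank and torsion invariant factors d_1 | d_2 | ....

rank_ℚ(R)=2; free=3−2=1
SNF(R) diag = [2, 4] → torsion [2, 4]

Answer: M ≅ ℤ^1 ⊕ ℤ/2 ⊕ ℤ/4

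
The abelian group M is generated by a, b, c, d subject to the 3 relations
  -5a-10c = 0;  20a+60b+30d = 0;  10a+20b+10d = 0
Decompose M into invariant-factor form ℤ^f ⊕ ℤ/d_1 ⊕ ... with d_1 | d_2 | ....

Answer: M ≅ ℤ^1 ⊕ ℤ/5 ⊕ ℤ/10 ⊕ ℤ/20

Derivation:
rank_ℚ(R)=3; free=4−3=1
SNF(R) diag = [5, 10, 20] → torsion [5, 10, 20]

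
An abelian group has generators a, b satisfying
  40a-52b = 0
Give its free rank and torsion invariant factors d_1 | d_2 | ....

rank_ℚ(R)=1; free=2−1=1
SNF(R) diag = [4] → torsion [4]

Answer: M ≅ ℤ^1 ⊕ ℤ/4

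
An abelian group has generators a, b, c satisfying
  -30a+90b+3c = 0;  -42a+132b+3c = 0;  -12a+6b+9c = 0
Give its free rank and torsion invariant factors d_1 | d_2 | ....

rank_ℚ(R)=3; free=3−3=0
SNF(R) diag = [3, 6, 18] → torsion [3, 6, 18]

Answer: M ≅ ℤ/3 ⊕ ℤ/6 ⊕ ℤ/18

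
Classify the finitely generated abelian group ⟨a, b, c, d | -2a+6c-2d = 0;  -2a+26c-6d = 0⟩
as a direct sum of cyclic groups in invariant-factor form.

Answer: M ≅ ℤ^2 ⊕ ℤ/2 ⊕ ℤ/4

Derivation:
rank_ℚ(R)=2; free=4−2=2
SNF(R) diag = [2, 4] → torsion [2, 4]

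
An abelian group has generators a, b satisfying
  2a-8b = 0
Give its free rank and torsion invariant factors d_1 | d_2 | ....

rank_ℚ(R)=1; free=2−1=1
SNF(R) diag = [2] → torsion [2]

Answer: M ≅ ℤ^1 ⊕ ℤ/2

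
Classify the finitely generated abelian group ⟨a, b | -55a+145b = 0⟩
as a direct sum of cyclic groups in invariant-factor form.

rank_ℚ(R)=1; free=2−1=1
SNF(R) diag = [5] → torsion [5]

Answer: M ≅ ℤ^1 ⊕ ℤ/5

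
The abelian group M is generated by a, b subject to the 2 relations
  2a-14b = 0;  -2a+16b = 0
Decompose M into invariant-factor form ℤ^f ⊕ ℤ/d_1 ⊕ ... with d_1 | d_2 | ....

rank_ℚ(R)=2; free=2−2=0
SNF(R) diag = [2, 2] → torsion [2, 2]

Answer: M ≅ ℤ/2 ⊕ ℤ/2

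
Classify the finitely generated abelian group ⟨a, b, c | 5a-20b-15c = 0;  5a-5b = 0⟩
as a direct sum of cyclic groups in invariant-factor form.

rank_ℚ(R)=2; free=3−2=1
SNF(R) diag = [5, 15] → torsion [5, 15]

Answer: M ≅ ℤ^1 ⊕ ℤ/5 ⊕ ℤ/15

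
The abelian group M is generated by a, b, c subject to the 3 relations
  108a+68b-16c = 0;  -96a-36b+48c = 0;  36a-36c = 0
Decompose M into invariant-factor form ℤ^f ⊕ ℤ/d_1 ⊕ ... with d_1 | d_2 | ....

Answer: M ≅ ℤ/4 ⊕ ℤ/12 ⊕ ℤ/36

Derivation:
rank_ℚ(R)=3; free=3−3=0
SNF(R) diag = [4, 12, 36] → torsion [4, 12, 36]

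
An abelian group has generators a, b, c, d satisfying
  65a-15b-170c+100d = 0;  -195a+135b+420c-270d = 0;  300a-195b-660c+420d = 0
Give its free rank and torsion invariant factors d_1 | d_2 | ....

Answer: M ≅ ℤ^1 ⊕ ℤ/5 ⊕ ℤ/15 ⊕ ℤ/30

Derivation:
rank_ℚ(R)=3; free=4−3=1
SNF(R) diag = [5, 15, 30] → torsion [5, 15, 30]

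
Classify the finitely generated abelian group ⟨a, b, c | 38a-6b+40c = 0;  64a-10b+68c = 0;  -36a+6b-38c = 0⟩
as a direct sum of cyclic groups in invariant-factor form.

rank_ℚ(R)=3; free=3−3=0
SNF(R) diag = [2, 2, 2] → torsion [2, 2, 2]

Answer: M ≅ ℤ/2 ⊕ ℤ/2 ⊕ ℤ/2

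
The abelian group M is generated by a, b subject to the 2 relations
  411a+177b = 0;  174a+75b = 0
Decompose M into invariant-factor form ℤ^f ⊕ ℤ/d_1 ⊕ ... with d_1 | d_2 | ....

rank_ℚ(R)=2; free=2−2=0
SNF(R) diag = [3, 9] → torsion [3, 9]

Answer: M ≅ ℤ/3 ⊕ ℤ/9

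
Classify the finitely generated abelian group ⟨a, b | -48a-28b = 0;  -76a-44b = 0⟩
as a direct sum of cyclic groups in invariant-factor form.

rank_ℚ(R)=2; free=2−2=0
SNF(R) diag = [4, 4] → torsion [4, 4]

Answer: M ≅ ℤ/4 ⊕ ℤ/4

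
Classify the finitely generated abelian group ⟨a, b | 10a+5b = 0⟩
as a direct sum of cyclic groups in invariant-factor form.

Answer: M ≅ ℤ^1 ⊕ ℤ/5

Derivation:
rank_ℚ(R)=1; free=2−1=1
SNF(R) diag = [5] → torsion [5]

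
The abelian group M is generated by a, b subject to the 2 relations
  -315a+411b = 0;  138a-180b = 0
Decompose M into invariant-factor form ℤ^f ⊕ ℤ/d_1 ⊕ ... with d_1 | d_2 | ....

rank_ℚ(R)=2; free=2−2=0
SNF(R) diag = [3, 6] → torsion [3, 6]

Answer: M ≅ ℤ/3 ⊕ ℤ/6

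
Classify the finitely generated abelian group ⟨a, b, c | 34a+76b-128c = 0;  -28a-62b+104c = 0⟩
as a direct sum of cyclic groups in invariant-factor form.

Answer: M ≅ ℤ^1 ⊕ ℤ/2 ⊕ ℤ/2

Derivation:
rank_ℚ(R)=2; free=3−2=1
SNF(R) diag = [2, 2] → torsion [2, 2]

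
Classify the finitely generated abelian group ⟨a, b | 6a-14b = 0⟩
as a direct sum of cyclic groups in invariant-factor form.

rank_ℚ(R)=1; free=2−1=1
SNF(R) diag = [2] → torsion [2]

Answer: M ≅ ℤ^1 ⊕ ℤ/2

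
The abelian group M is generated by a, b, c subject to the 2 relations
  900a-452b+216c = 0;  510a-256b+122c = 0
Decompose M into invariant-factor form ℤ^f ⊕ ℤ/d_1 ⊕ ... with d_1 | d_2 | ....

rank_ℚ(R)=2; free=3−2=1
SNF(R) diag = [2, 4] → torsion [2, 4]

Answer: M ≅ ℤ^1 ⊕ ℤ/2 ⊕ ℤ/4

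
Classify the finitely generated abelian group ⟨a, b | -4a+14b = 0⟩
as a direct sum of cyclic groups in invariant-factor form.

Answer: M ≅ ℤ^1 ⊕ ℤ/2

Derivation:
rank_ℚ(R)=1; free=2−1=1
SNF(R) diag = [2] → torsion [2]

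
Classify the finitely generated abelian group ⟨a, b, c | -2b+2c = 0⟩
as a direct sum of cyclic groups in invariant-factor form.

rank_ℚ(R)=1; free=3−1=2
SNF(R) diag = [2] → torsion [2]

Answer: M ≅ ℤ^2 ⊕ ℤ/2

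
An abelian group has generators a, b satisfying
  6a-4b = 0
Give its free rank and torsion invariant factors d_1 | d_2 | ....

rank_ℚ(R)=1; free=2−1=1
SNF(R) diag = [2] → torsion [2]

Answer: M ≅ ℤ^1 ⊕ ℤ/2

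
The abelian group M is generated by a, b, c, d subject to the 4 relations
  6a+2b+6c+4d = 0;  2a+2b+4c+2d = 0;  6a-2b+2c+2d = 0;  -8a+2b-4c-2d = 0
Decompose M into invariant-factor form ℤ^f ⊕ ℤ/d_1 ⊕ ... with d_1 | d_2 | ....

rank_ℚ(R)=4; free=4−4=0
SNF(R) diag = [2, 2, 2, 2] → torsion [2, 2, 2, 2]

Answer: M ≅ ℤ/2 ⊕ ℤ/2 ⊕ ℤ/2 ⊕ ℤ/2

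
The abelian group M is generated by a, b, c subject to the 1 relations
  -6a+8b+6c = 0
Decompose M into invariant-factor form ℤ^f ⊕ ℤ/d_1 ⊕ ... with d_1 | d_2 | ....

rank_ℚ(R)=1; free=3−1=2
SNF(R) diag = [2] → torsion [2]

Answer: M ≅ ℤ^2 ⊕ ℤ/2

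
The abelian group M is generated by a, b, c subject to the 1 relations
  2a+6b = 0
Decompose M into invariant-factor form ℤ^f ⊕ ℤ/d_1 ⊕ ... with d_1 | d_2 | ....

rank_ℚ(R)=1; free=3−1=2
SNF(R) diag = [2] → torsion [2]

Answer: M ≅ ℤ^2 ⊕ ℤ/2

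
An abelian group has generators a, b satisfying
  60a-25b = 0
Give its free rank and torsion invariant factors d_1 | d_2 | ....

rank_ℚ(R)=1; free=2−1=1
SNF(R) diag = [5] → torsion [5]

Answer: M ≅ ℤ^1 ⊕ ℤ/5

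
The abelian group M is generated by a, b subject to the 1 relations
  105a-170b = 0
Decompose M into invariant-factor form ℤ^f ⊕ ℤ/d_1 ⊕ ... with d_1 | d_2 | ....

Answer: M ≅ ℤ^1 ⊕ ℤ/5

Derivation:
rank_ℚ(R)=1; free=2−1=1
SNF(R) diag = [5] → torsion [5]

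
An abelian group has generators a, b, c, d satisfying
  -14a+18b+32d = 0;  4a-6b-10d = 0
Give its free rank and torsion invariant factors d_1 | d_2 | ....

Answer: M ≅ ℤ^2 ⊕ ℤ/2 ⊕ ℤ/6

Derivation:
rank_ℚ(R)=2; free=4−2=2
SNF(R) diag = [2, 6] → torsion [2, 6]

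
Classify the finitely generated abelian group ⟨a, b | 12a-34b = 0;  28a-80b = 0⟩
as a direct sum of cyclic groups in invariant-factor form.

rank_ℚ(R)=2; free=2−2=0
SNF(R) diag = [2, 4] → torsion [2, 4]

Answer: M ≅ ℤ/2 ⊕ ℤ/4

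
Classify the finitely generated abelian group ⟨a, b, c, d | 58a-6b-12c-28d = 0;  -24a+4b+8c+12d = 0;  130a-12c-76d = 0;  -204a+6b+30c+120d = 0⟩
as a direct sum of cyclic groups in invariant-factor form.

Answer: M ≅ ℤ/2 ⊕ ℤ/2 ⊕ ℤ/6 ⊕ ℤ/12

Derivation:
rank_ℚ(R)=4; free=4−4=0
SNF(R) diag = [2, 2, 6, 12] → torsion [2, 2, 6, 12]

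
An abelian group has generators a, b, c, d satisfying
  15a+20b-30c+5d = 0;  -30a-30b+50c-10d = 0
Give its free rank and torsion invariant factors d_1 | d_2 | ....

rank_ℚ(R)=2; free=4−2=2
SNF(R) diag = [5, 10] → torsion [5, 10]

Answer: M ≅ ℤ^2 ⊕ ℤ/5 ⊕ ℤ/10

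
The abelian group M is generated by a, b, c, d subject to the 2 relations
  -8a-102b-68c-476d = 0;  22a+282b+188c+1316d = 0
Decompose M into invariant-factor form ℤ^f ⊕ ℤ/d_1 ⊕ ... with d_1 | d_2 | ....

rank_ℚ(R)=2; free=4−2=2
SNF(R) diag = [2, 2] → torsion [2, 2]

Answer: M ≅ ℤ^2 ⊕ ℤ/2 ⊕ ℤ/2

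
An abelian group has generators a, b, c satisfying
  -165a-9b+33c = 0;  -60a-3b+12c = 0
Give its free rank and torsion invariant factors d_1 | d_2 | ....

rank_ℚ(R)=2; free=3−2=1
SNF(R) diag = [3, 3] → torsion [3, 3]

Answer: M ≅ ℤ^1 ⊕ ℤ/3 ⊕ ℤ/3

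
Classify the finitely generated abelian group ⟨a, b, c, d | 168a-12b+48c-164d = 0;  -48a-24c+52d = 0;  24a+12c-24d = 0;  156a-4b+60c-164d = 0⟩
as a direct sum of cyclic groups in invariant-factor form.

rank_ℚ(R)=4; free=4−4=0
SNF(R) diag = [4, 4, 12, 36] → torsion [4, 4, 12, 36]

Answer: M ≅ ℤ/4 ⊕ ℤ/4 ⊕ ℤ/12 ⊕ ℤ/36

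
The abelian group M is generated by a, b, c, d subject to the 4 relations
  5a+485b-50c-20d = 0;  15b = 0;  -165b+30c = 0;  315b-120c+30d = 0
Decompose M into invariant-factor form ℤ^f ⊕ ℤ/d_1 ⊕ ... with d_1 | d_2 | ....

Answer: M ≅ ℤ/5 ⊕ ℤ/15 ⊕ ℤ/30 ⊕ ℤ/30

Derivation:
rank_ℚ(R)=4; free=4−4=0
SNF(R) diag = [5, 15, 30, 30] → torsion [5, 15, 30, 30]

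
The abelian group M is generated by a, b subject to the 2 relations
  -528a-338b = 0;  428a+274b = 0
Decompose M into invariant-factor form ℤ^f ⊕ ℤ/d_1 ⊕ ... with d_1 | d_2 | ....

Answer: M ≅ ℤ/2 ⊕ ℤ/4

Derivation:
rank_ℚ(R)=2; free=2−2=0
SNF(R) diag = [2, 4] → torsion [2, 4]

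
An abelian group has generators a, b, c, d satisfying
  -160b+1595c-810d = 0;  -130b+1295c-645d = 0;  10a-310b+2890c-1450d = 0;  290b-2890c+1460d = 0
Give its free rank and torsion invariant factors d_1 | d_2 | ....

rank_ℚ(R)=4; free=4−4=0
SNF(R) diag = [5, 5, 10, 30] → torsion [5, 5, 10, 30]

Answer: M ≅ ℤ/5 ⊕ ℤ/5 ⊕ ℤ/10 ⊕ ℤ/30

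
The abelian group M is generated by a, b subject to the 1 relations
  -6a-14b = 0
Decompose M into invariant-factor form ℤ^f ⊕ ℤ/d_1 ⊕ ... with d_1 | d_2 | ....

Answer: M ≅ ℤ^1 ⊕ ℤ/2

Derivation:
rank_ℚ(R)=1; free=2−1=1
SNF(R) diag = [2] → torsion [2]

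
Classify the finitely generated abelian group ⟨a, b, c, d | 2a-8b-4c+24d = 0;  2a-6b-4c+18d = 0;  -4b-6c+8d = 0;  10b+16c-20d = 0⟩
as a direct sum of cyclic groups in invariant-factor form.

Answer: M ≅ ℤ/2 ⊕ ℤ/2 ⊕ ℤ/2 ⊕ ℤ/2

Derivation:
rank_ℚ(R)=4; free=4−4=0
SNF(R) diag = [2, 2, 2, 2] → torsion [2, 2, 2, 2]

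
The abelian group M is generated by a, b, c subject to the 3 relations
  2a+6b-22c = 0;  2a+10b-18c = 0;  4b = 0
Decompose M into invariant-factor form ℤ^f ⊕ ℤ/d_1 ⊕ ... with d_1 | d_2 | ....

Answer: M ≅ ℤ/2 ⊕ ℤ/4 ⊕ ℤ/4

Derivation:
rank_ℚ(R)=3; free=3−3=0
SNF(R) diag = [2, 4, 4] → torsion [2, 4, 4]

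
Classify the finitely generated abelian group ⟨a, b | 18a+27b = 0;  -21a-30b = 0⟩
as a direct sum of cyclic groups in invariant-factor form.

Answer: M ≅ ℤ/3 ⊕ ℤ/9

Derivation:
rank_ℚ(R)=2; free=2−2=0
SNF(R) diag = [3, 9] → torsion [3, 9]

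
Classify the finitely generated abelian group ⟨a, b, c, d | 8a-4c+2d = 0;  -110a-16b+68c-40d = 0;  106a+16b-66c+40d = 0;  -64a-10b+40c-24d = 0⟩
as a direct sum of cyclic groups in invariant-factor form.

rank_ℚ(R)=4; free=4−4=0
SNF(R) diag = [2, 2, 2, 2] → torsion [2, 2, 2, 2]

Answer: M ≅ ℤ/2 ⊕ ℤ/2 ⊕ ℤ/2 ⊕ ℤ/2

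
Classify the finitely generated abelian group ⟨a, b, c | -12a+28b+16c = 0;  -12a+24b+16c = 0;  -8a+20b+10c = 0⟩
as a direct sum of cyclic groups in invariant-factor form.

Answer: M ≅ ℤ/2 ⊕ ℤ/4 ⊕ ℤ/4

Derivation:
rank_ℚ(R)=3; free=3−3=0
SNF(R) diag = [2, 4, 4] → torsion [2, 4, 4]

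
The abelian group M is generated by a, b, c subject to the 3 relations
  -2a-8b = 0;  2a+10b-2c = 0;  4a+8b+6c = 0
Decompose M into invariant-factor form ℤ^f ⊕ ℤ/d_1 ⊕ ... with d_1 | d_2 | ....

rank_ℚ(R)=3; free=3−3=0
SNF(R) diag = [2, 2, 2] → torsion [2, 2, 2]

Answer: M ≅ ℤ/2 ⊕ ℤ/2 ⊕ ℤ/2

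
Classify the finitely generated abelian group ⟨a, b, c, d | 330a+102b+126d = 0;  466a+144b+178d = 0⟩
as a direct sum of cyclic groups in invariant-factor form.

rank_ℚ(R)=2; free=4−2=2
SNF(R) diag = [2, 6] → torsion [2, 6]

Answer: M ≅ ℤ^2 ⊕ ℤ/2 ⊕ ℤ/6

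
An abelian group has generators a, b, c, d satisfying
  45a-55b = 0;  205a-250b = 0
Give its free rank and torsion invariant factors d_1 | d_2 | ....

Answer: M ≅ ℤ^2 ⊕ ℤ/5 ⊕ ℤ/5

Derivation:
rank_ℚ(R)=2; free=4−2=2
SNF(R) diag = [5, 5] → torsion [5, 5]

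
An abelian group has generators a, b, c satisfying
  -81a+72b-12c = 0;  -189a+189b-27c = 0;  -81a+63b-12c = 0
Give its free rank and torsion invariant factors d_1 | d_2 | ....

Answer: M ≅ ℤ/3 ⊕ ℤ/9 ⊕ ℤ/27

Derivation:
rank_ℚ(R)=3; free=3−3=0
SNF(R) diag = [3, 9, 27] → torsion [3, 9, 27]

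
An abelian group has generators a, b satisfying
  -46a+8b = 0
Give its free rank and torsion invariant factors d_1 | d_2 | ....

Answer: M ≅ ℤ^1 ⊕ ℤ/2

Derivation:
rank_ℚ(R)=1; free=2−1=1
SNF(R) diag = [2] → torsion [2]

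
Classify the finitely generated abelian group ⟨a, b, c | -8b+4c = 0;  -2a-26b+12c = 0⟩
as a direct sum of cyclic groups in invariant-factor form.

Answer: M ≅ ℤ^1 ⊕ ℤ/2 ⊕ ℤ/4

Derivation:
rank_ℚ(R)=2; free=3−2=1
SNF(R) diag = [2, 4] → torsion [2, 4]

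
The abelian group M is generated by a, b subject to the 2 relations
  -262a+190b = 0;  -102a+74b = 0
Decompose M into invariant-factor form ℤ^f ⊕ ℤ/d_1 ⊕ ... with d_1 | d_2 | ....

Answer: M ≅ ℤ/2 ⊕ ℤ/4

Derivation:
rank_ℚ(R)=2; free=2−2=0
SNF(R) diag = [2, 4] → torsion [2, 4]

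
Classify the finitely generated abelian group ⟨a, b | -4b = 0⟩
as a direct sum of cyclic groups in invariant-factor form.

rank_ℚ(R)=1; free=2−1=1
SNF(R) diag = [4] → torsion [4]

Answer: M ≅ ℤ^1 ⊕ ℤ/4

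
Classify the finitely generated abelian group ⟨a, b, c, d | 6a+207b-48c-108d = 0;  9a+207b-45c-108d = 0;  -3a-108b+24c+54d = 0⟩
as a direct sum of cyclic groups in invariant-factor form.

Answer: M ≅ ℤ^1 ⊕ ℤ/3 ⊕ ℤ/9 ⊕ ℤ/27

Derivation:
rank_ℚ(R)=3; free=4−3=1
SNF(R) diag = [3, 9, 27] → torsion [3, 9, 27]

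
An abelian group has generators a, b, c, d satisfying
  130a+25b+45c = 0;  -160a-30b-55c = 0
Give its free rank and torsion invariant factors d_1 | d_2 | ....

Answer: M ≅ ℤ^2 ⊕ ℤ/5 ⊕ ℤ/5

Derivation:
rank_ℚ(R)=2; free=4−2=2
SNF(R) diag = [5, 5] → torsion [5, 5]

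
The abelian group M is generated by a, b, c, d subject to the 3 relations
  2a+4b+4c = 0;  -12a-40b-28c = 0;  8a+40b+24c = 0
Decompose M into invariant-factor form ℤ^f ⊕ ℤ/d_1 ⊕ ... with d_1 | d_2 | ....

Answer: M ≅ ℤ^1 ⊕ ℤ/2 ⊕ ℤ/4 ⊕ ℤ/8

Derivation:
rank_ℚ(R)=3; free=4−3=1
SNF(R) diag = [2, 4, 8] → torsion [2, 4, 8]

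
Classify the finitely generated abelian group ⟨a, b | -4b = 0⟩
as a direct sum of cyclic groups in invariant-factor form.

Answer: M ≅ ℤ^1 ⊕ ℤ/4

Derivation:
rank_ℚ(R)=1; free=2−1=1
SNF(R) diag = [4] → torsion [4]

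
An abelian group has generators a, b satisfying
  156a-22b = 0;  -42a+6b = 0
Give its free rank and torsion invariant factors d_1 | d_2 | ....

Answer: M ≅ ℤ/2 ⊕ ℤ/6

Derivation:
rank_ℚ(R)=2; free=2−2=0
SNF(R) diag = [2, 6] → torsion [2, 6]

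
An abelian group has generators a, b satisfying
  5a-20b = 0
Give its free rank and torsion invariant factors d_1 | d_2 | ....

Answer: M ≅ ℤ^1 ⊕ ℤ/5

Derivation:
rank_ℚ(R)=1; free=2−1=1
SNF(R) diag = [5] → torsion [5]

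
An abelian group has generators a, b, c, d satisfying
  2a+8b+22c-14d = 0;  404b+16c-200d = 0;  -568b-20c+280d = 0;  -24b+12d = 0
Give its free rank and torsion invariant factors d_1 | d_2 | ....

rank_ℚ(R)=4; free=4−4=0
SNF(R) diag = [2, 4, 12, 12] → torsion [2, 4, 12, 12]

Answer: M ≅ ℤ/2 ⊕ ℤ/4 ⊕ ℤ/12 ⊕ ℤ/12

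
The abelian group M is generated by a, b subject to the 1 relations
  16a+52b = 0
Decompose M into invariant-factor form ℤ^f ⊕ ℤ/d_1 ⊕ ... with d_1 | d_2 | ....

rank_ℚ(R)=1; free=2−1=1
SNF(R) diag = [4] → torsion [4]

Answer: M ≅ ℤ^1 ⊕ ℤ/4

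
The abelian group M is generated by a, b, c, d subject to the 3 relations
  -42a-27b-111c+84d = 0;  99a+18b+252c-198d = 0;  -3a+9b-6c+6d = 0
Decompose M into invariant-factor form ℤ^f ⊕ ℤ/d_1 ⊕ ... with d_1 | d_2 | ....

Answer: M ≅ ℤ^1 ⊕ ℤ/3 ⊕ ℤ/9 ⊕ ℤ/27

Derivation:
rank_ℚ(R)=3; free=4−3=1
SNF(R) diag = [3, 9, 27] → torsion [3, 9, 27]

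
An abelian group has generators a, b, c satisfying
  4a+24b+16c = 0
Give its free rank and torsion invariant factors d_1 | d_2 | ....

Answer: M ≅ ℤ^2 ⊕ ℤ/4

Derivation:
rank_ℚ(R)=1; free=3−1=2
SNF(R) diag = [4] → torsion [4]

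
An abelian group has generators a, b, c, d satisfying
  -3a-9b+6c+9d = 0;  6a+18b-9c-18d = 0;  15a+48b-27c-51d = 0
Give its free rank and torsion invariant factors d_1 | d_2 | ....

Answer: M ≅ ℤ^1 ⊕ ℤ/3 ⊕ ℤ/3 ⊕ ℤ/3

Derivation:
rank_ℚ(R)=3; free=4−3=1
SNF(R) diag = [3, 3, 3] → torsion [3, 3, 3]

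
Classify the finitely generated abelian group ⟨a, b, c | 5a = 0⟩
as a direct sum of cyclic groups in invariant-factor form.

rank_ℚ(R)=1; free=3−1=2
SNF(R) diag = [5] → torsion [5]

Answer: M ≅ ℤ^2 ⊕ ℤ/5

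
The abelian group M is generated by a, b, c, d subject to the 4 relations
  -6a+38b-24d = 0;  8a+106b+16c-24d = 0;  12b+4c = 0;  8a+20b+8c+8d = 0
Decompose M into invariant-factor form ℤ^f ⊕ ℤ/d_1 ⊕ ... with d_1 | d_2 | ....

Answer: M ≅ ℤ/2 ⊕ ℤ/2 ⊕ ℤ/4 ⊕ ℤ/8

Derivation:
rank_ℚ(R)=4; free=4−4=0
SNF(R) diag = [2, 2, 4, 8] → torsion [2, 2, 4, 8]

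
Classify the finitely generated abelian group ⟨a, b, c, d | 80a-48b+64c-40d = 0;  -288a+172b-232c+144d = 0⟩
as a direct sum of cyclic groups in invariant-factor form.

rank_ℚ(R)=2; free=4−2=2
SNF(R) diag = [4, 8] → torsion [4, 8]

Answer: M ≅ ℤ^2 ⊕ ℤ/4 ⊕ ℤ/8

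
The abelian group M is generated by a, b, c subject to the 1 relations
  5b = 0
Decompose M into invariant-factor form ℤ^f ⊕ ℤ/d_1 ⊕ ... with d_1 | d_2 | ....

Answer: M ≅ ℤ^2 ⊕ ℤ/5

Derivation:
rank_ℚ(R)=1; free=3−1=2
SNF(R) diag = [5] → torsion [5]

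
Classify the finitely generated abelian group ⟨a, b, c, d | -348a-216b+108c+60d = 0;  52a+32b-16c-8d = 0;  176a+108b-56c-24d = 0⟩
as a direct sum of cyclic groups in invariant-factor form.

rank_ℚ(R)=3; free=4−3=1
SNF(R) diag = [4, 4, 12] → torsion [4, 4, 12]

Answer: M ≅ ℤ^1 ⊕ ℤ/4 ⊕ ℤ/4 ⊕ ℤ/12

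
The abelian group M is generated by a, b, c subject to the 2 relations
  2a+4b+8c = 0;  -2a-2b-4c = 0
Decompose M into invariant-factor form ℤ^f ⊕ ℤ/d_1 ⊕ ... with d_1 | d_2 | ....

rank_ℚ(R)=2; free=3−2=1
SNF(R) diag = [2, 2] → torsion [2, 2]

Answer: M ≅ ℤ^1 ⊕ ℤ/2 ⊕ ℤ/2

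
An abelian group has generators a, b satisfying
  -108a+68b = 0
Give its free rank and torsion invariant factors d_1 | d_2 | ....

rank_ℚ(R)=1; free=2−1=1
SNF(R) diag = [4] → torsion [4]

Answer: M ≅ ℤ^1 ⊕ ℤ/4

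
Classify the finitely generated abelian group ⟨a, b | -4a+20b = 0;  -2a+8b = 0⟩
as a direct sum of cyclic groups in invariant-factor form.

rank_ℚ(R)=2; free=2−2=0
SNF(R) diag = [2, 4] → torsion [2, 4]

Answer: M ≅ ℤ/2 ⊕ ℤ/4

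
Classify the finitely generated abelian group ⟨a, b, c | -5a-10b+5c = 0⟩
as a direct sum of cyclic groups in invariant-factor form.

rank_ℚ(R)=1; free=3−1=2
SNF(R) diag = [5] → torsion [5]

Answer: M ≅ ℤ^2 ⊕ ℤ/5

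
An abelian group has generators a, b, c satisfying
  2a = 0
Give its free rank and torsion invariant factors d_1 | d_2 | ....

rank_ℚ(R)=1; free=3−1=2
SNF(R) diag = [2] → torsion [2]

Answer: M ≅ ℤ^2 ⊕ ℤ/2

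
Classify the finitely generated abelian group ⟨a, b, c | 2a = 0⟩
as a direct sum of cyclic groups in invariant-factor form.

Answer: M ≅ ℤ^2 ⊕ ℤ/2

Derivation:
rank_ℚ(R)=1; free=3−1=2
SNF(R) diag = [2] → torsion [2]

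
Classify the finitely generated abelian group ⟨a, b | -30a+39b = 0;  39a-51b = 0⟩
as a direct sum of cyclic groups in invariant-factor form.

rank_ℚ(R)=2; free=2−2=0
SNF(R) diag = [3, 3] → torsion [3, 3]

Answer: M ≅ ℤ/3 ⊕ ℤ/3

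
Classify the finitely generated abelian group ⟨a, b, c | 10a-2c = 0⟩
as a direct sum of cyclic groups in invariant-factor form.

Answer: M ≅ ℤ^2 ⊕ ℤ/2

Derivation:
rank_ℚ(R)=1; free=3−1=2
SNF(R) diag = [2] → torsion [2]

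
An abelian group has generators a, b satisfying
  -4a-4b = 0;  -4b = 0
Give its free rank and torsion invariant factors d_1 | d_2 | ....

Answer: M ≅ ℤ/4 ⊕ ℤ/4

Derivation:
rank_ℚ(R)=2; free=2−2=0
SNF(R) diag = [4, 4] → torsion [4, 4]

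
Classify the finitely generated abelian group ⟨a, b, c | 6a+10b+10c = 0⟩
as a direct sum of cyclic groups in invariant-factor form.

Answer: M ≅ ℤ^2 ⊕ ℤ/2

Derivation:
rank_ℚ(R)=1; free=3−1=2
SNF(R) diag = [2] → torsion [2]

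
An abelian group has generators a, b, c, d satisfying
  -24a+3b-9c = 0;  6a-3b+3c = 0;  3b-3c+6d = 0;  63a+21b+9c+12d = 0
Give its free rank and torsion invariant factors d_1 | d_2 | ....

Answer: M ≅ ℤ/3 ⊕ ℤ/3 ⊕ ℤ/6 ⊕ ℤ/6

Derivation:
rank_ℚ(R)=4; free=4−4=0
SNF(R) diag = [3, 3, 6, 6] → torsion [3, 3, 6, 6]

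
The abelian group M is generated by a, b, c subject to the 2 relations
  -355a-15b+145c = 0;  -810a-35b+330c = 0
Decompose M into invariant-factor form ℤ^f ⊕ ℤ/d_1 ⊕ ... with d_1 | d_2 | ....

rank_ℚ(R)=2; free=3−2=1
SNF(R) diag = [5, 5] → torsion [5, 5]

Answer: M ≅ ℤ^1 ⊕ ℤ/5 ⊕ ℤ/5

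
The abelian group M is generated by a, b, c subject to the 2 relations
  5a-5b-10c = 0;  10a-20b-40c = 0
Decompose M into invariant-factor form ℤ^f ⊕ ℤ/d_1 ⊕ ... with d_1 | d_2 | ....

Answer: M ≅ ℤ^1 ⊕ ℤ/5 ⊕ ℤ/10

Derivation:
rank_ℚ(R)=2; free=3−2=1
SNF(R) diag = [5, 10] → torsion [5, 10]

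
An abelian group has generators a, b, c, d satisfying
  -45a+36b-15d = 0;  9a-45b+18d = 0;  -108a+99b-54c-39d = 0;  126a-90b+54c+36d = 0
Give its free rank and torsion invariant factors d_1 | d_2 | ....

rank_ℚ(R)=4; free=4−4=0
SNF(R) diag = [3, 9, 18, 54] → torsion [3, 9, 18, 54]

Answer: M ≅ ℤ/3 ⊕ ℤ/9 ⊕ ℤ/18 ⊕ ℤ/54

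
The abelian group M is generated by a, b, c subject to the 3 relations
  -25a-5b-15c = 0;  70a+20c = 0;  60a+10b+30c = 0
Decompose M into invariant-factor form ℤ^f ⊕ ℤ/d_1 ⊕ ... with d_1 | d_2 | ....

Answer: M ≅ ℤ/5 ⊕ ℤ/10 ⊕ ℤ/20

Derivation:
rank_ℚ(R)=3; free=3−3=0
SNF(R) diag = [5, 10, 20] → torsion [5, 10, 20]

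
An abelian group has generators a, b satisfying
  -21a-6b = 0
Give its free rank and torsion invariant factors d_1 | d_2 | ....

Answer: M ≅ ℤ^1 ⊕ ℤ/3

Derivation:
rank_ℚ(R)=1; free=2−1=1
SNF(R) diag = [3] → torsion [3]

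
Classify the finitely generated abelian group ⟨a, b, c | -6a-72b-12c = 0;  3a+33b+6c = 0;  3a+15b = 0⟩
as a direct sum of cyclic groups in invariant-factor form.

rank_ℚ(R)=3; free=3−3=0
SNF(R) diag = [3, 6, 6] → torsion [3, 6, 6]

Answer: M ≅ ℤ/3 ⊕ ℤ/6 ⊕ ℤ/6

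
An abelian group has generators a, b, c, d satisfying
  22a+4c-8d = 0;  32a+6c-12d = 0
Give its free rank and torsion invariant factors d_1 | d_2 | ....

Answer: M ≅ ℤ^2 ⊕ ℤ/2 ⊕ ℤ/2

Derivation:
rank_ℚ(R)=2; free=4−2=2
SNF(R) diag = [2, 2] → torsion [2, 2]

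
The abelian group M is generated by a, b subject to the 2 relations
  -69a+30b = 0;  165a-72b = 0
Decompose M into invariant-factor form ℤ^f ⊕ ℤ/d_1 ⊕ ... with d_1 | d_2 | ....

rank_ℚ(R)=2; free=2−2=0
SNF(R) diag = [3, 6] → torsion [3, 6]

Answer: M ≅ ℤ/3 ⊕ ℤ/6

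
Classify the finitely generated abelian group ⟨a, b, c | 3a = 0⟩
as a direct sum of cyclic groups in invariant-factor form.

Answer: M ≅ ℤ^2 ⊕ ℤ/3

Derivation:
rank_ℚ(R)=1; free=3−1=2
SNF(R) diag = [3] → torsion [3]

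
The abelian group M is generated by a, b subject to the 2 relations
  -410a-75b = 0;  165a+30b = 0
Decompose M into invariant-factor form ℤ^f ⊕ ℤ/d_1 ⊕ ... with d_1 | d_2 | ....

rank_ℚ(R)=2; free=2−2=0
SNF(R) diag = [5, 15] → torsion [5, 15]

Answer: M ≅ ℤ/5 ⊕ ℤ/15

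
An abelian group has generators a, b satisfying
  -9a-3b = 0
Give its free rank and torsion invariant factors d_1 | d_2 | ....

rank_ℚ(R)=1; free=2−1=1
SNF(R) diag = [3] → torsion [3]

Answer: M ≅ ℤ^1 ⊕ ℤ/3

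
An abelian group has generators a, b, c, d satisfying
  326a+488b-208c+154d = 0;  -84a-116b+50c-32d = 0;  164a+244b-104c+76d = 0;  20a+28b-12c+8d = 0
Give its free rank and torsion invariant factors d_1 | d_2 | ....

rank_ℚ(R)=4; free=4−4=0
SNF(R) diag = [2, 2, 4, 4] → torsion [2, 2, 4, 4]

Answer: M ≅ ℤ/2 ⊕ ℤ/2 ⊕ ℤ/4 ⊕ ℤ/4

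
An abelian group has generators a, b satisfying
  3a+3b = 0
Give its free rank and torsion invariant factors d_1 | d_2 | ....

rank_ℚ(R)=1; free=2−1=1
SNF(R) diag = [3] → torsion [3]

Answer: M ≅ ℤ^1 ⊕ ℤ/3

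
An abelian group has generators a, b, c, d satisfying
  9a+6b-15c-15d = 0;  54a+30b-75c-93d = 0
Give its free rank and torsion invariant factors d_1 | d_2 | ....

rank_ℚ(R)=2; free=4−2=2
SNF(R) diag = [3, 9] → torsion [3, 9]

Answer: M ≅ ℤ^2 ⊕ ℤ/3 ⊕ ℤ/9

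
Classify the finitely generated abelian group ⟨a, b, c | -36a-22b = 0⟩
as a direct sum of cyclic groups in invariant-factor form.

rank_ℚ(R)=1; free=3−1=2
SNF(R) diag = [2] → torsion [2]

Answer: M ≅ ℤ^2 ⊕ ℤ/2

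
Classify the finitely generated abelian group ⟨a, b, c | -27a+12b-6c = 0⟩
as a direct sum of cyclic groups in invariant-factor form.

Answer: M ≅ ℤ^2 ⊕ ℤ/3

Derivation:
rank_ℚ(R)=1; free=3−1=2
SNF(R) diag = [3] → torsion [3]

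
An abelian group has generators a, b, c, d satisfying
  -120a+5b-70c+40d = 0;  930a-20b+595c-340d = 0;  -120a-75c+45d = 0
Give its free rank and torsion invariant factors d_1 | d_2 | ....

Answer: M ≅ ℤ^1 ⊕ ℤ/5 ⊕ ℤ/15 ⊕ ℤ/45

Derivation:
rank_ℚ(R)=3; free=4−3=1
SNF(R) diag = [5, 15, 45] → torsion [5, 15, 45]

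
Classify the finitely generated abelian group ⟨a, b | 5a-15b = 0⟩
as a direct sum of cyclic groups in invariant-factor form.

rank_ℚ(R)=1; free=2−1=1
SNF(R) diag = [5] → torsion [5]

Answer: M ≅ ℤ^1 ⊕ ℤ/5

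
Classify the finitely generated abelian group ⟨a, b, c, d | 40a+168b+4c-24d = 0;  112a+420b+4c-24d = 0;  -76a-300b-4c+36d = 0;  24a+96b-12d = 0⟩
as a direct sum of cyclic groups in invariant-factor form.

rank_ℚ(R)=4; free=4−4=0
SNF(R) diag = [4, 12, 12, 36] → torsion [4, 12, 12, 36]

Answer: M ≅ ℤ/4 ⊕ ℤ/12 ⊕ ℤ/12 ⊕ ℤ/36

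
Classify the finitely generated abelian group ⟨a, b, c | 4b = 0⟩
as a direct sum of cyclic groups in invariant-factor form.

rank_ℚ(R)=1; free=3−1=2
SNF(R) diag = [4] → torsion [4]

Answer: M ≅ ℤ^2 ⊕ ℤ/4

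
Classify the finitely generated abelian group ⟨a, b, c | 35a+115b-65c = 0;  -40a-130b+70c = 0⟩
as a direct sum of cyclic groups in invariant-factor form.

rank_ℚ(R)=2; free=3−2=1
SNF(R) diag = [5, 10] → torsion [5, 10]

Answer: M ≅ ℤ^1 ⊕ ℤ/5 ⊕ ℤ/10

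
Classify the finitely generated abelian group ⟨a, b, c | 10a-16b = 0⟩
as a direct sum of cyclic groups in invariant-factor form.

rank_ℚ(R)=1; free=3−1=2
SNF(R) diag = [2] → torsion [2]

Answer: M ≅ ℤ^2 ⊕ ℤ/2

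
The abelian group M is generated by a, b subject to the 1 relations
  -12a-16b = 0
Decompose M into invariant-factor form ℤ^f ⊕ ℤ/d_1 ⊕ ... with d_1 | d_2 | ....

Answer: M ≅ ℤ^1 ⊕ ℤ/4

Derivation:
rank_ℚ(R)=1; free=2−1=1
SNF(R) diag = [4] → torsion [4]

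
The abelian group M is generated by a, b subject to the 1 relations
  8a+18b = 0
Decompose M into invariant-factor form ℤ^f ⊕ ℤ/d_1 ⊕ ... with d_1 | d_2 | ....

Answer: M ≅ ℤ^1 ⊕ ℤ/2

Derivation:
rank_ℚ(R)=1; free=2−1=1
SNF(R) diag = [2] → torsion [2]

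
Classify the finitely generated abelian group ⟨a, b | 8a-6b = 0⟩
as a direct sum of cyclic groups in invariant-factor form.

Answer: M ≅ ℤ^1 ⊕ ℤ/2

Derivation:
rank_ℚ(R)=1; free=2−1=1
SNF(R) diag = [2] → torsion [2]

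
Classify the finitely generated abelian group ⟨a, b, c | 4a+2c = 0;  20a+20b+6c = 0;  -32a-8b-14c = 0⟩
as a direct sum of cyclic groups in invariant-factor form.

rank_ℚ(R)=3; free=3−3=0
SNF(R) diag = [2, 4, 4] → torsion [2, 4, 4]

Answer: M ≅ ℤ/2 ⊕ ℤ/4 ⊕ ℤ/4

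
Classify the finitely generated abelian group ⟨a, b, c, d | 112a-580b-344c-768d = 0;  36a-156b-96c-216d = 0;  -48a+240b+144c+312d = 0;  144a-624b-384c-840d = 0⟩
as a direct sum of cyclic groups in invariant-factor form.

rank_ℚ(R)=4; free=4−4=0
SNF(R) diag = [4, 12, 24, 48] → torsion [4, 12, 24, 48]

Answer: M ≅ ℤ/4 ⊕ ℤ/12 ⊕ ℤ/24 ⊕ ℤ/48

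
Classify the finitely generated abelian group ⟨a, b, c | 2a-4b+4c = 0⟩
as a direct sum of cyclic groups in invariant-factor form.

rank_ℚ(R)=1; free=3−1=2
SNF(R) diag = [2] → torsion [2]

Answer: M ≅ ℤ^2 ⊕ ℤ/2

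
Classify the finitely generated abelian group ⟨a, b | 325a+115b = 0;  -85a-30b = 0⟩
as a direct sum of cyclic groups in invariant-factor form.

Answer: M ≅ ℤ/5 ⊕ ℤ/5

Derivation:
rank_ℚ(R)=2; free=2−2=0
SNF(R) diag = [5, 5] → torsion [5, 5]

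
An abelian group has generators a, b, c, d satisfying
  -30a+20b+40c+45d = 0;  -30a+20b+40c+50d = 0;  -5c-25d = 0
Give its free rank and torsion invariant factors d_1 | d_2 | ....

Answer: M ≅ ℤ^1 ⊕ ℤ/5 ⊕ ℤ/5 ⊕ ℤ/10

Derivation:
rank_ℚ(R)=3; free=4−3=1
SNF(R) diag = [5, 5, 10] → torsion [5, 5, 10]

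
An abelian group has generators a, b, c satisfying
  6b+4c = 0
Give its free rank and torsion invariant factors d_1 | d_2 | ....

Answer: M ≅ ℤ^2 ⊕ ℤ/2

Derivation:
rank_ℚ(R)=1; free=3−1=2
SNF(R) diag = [2] → torsion [2]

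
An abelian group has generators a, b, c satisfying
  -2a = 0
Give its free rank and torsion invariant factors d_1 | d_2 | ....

rank_ℚ(R)=1; free=3−1=2
SNF(R) diag = [2] → torsion [2]

Answer: M ≅ ℤ^2 ⊕ ℤ/2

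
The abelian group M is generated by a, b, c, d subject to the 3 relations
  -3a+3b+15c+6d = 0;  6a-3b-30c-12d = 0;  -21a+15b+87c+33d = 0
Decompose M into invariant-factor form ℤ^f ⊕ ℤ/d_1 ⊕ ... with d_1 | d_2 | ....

Answer: M ≅ ℤ^1 ⊕ ℤ/3 ⊕ ℤ/3 ⊕ ℤ/9

Derivation:
rank_ℚ(R)=3; free=4−3=1
SNF(R) diag = [3, 3, 9] → torsion [3, 3, 9]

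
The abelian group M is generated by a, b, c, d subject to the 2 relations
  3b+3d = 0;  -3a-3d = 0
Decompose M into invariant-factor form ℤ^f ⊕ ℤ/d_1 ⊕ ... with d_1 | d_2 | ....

Answer: M ≅ ℤ^2 ⊕ ℤ/3 ⊕ ℤ/3

Derivation:
rank_ℚ(R)=2; free=4−2=2
SNF(R) diag = [3, 3] → torsion [3, 3]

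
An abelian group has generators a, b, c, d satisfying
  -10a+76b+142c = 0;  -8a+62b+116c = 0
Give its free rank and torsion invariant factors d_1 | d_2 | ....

Answer: M ≅ ℤ^2 ⊕ ℤ/2 ⊕ ℤ/6

Derivation:
rank_ℚ(R)=2; free=4−2=2
SNF(R) diag = [2, 6] → torsion [2, 6]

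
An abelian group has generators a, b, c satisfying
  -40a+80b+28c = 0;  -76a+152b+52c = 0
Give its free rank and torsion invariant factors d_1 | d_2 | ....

Answer: M ≅ ℤ^1 ⊕ ℤ/4 ⊕ ℤ/12

Derivation:
rank_ℚ(R)=2; free=3−2=1
SNF(R) diag = [4, 12] → torsion [4, 12]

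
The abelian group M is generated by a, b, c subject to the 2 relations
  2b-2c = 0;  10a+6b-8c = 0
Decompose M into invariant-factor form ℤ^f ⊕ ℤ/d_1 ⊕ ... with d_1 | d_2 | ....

Answer: M ≅ ℤ^1 ⊕ ℤ/2 ⊕ ℤ/2

Derivation:
rank_ℚ(R)=2; free=3−2=1
SNF(R) diag = [2, 2] → torsion [2, 2]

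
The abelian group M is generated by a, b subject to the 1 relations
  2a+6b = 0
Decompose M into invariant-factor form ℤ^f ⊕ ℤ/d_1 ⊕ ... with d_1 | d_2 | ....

rank_ℚ(R)=1; free=2−1=1
SNF(R) diag = [2] → torsion [2]

Answer: M ≅ ℤ^1 ⊕ ℤ/2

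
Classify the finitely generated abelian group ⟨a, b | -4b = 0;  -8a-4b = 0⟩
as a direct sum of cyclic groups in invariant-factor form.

rank_ℚ(R)=2; free=2−2=0
SNF(R) diag = [4, 8] → torsion [4, 8]

Answer: M ≅ ℤ/4 ⊕ ℤ/8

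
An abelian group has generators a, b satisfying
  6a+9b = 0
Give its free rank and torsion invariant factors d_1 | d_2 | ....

rank_ℚ(R)=1; free=2−1=1
SNF(R) diag = [3] → torsion [3]

Answer: M ≅ ℤ^1 ⊕ ℤ/3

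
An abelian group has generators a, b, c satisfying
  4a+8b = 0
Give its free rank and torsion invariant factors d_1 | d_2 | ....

rank_ℚ(R)=1; free=3−1=2
SNF(R) diag = [4] → torsion [4]

Answer: M ≅ ℤ^2 ⊕ ℤ/4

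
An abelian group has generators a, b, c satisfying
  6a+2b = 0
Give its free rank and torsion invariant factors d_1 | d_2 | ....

Answer: M ≅ ℤ^2 ⊕ ℤ/2

Derivation:
rank_ℚ(R)=1; free=3−1=2
SNF(R) diag = [2] → torsion [2]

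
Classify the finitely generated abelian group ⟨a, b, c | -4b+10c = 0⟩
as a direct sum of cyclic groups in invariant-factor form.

Answer: M ≅ ℤ^2 ⊕ ℤ/2

Derivation:
rank_ℚ(R)=1; free=3−1=2
SNF(R) diag = [2] → torsion [2]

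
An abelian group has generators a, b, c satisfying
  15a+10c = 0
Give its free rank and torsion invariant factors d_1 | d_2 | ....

rank_ℚ(R)=1; free=3−1=2
SNF(R) diag = [5] → torsion [5]

Answer: M ≅ ℤ^2 ⊕ ℤ/5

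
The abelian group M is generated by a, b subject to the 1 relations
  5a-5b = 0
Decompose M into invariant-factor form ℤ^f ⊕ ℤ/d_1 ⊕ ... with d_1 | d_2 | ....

Answer: M ≅ ℤ^1 ⊕ ℤ/5

Derivation:
rank_ℚ(R)=1; free=2−1=1
SNF(R) diag = [5] → torsion [5]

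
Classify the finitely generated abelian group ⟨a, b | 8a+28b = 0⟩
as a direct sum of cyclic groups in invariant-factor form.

Answer: M ≅ ℤ^1 ⊕ ℤ/4

Derivation:
rank_ℚ(R)=1; free=2−1=1
SNF(R) diag = [4] → torsion [4]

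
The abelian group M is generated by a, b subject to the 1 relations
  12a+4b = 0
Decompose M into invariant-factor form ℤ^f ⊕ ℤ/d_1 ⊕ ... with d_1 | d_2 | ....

Answer: M ≅ ℤ^1 ⊕ ℤ/4

Derivation:
rank_ℚ(R)=1; free=2−1=1
SNF(R) diag = [4] → torsion [4]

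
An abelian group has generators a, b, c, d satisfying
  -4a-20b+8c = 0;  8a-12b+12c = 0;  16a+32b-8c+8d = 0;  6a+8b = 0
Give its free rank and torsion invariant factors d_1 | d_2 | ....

Answer: M ≅ ℤ/2 ⊕ ℤ/4 ⊕ ℤ/4 ⊕ ℤ/8

Derivation:
rank_ℚ(R)=4; free=4−4=0
SNF(R) diag = [2, 4, 4, 8] → torsion [2, 4, 4, 8]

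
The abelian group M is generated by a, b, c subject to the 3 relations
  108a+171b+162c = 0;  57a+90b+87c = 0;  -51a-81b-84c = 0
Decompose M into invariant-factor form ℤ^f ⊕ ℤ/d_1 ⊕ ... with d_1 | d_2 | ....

Answer: M ≅ ℤ/3 ⊕ ℤ/9 ⊕ ℤ/9

Derivation:
rank_ℚ(R)=3; free=3−3=0
SNF(R) diag = [3, 9, 9] → torsion [3, 9, 9]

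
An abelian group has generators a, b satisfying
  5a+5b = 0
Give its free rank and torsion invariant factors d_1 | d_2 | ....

Answer: M ≅ ℤ^1 ⊕ ℤ/5

Derivation:
rank_ℚ(R)=1; free=2−1=1
SNF(R) diag = [5] → torsion [5]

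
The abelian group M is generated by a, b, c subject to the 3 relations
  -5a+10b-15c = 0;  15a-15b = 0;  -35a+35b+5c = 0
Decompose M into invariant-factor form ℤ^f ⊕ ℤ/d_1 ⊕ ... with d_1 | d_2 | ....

rank_ℚ(R)=3; free=3−3=0
SNF(R) diag = [5, 5, 15] → torsion [5, 5, 15]

Answer: M ≅ ℤ/5 ⊕ ℤ/5 ⊕ ℤ/15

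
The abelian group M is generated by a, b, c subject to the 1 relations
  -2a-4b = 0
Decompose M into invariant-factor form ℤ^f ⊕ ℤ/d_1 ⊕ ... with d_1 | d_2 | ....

rank_ℚ(R)=1; free=3−1=2
SNF(R) diag = [2] → torsion [2]

Answer: M ≅ ℤ^2 ⊕ ℤ/2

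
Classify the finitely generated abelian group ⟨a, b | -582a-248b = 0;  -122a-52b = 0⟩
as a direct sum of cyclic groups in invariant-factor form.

Answer: M ≅ ℤ/2 ⊕ ℤ/4

Derivation:
rank_ℚ(R)=2; free=2−2=0
SNF(R) diag = [2, 4] → torsion [2, 4]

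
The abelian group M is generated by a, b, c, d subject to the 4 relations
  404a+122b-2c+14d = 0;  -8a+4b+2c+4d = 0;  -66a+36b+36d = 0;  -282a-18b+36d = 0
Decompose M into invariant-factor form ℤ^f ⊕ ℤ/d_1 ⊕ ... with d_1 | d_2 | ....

rank_ℚ(R)=4; free=4−4=0
SNF(R) diag = [2, 6, 18, 54] → torsion [2, 6, 18, 54]

Answer: M ≅ ℤ/2 ⊕ ℤ/6 ⊕ ℤ/18 ⊕ ℤ/54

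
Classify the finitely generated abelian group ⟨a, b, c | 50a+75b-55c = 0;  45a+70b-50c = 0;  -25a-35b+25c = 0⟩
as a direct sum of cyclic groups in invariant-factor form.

Answer: M ≅ ℤ/5 ⊕ ℤ/5 ⊕ ℤ/10

Derivation:
rank_ℚ(R)=3; free=3−3=0
SNF(R) diag = [5, 5, 10] → torsion [5, 5, 10]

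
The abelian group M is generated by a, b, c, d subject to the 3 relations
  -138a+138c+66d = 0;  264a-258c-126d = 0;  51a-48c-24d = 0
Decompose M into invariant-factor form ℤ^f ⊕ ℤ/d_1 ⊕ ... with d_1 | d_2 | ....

Answer: M ≅ ℤ^1 ⊕ ℤ/3 ⊕ ℤ/6 ⊕ ℤ/12

Derivation:
rank_ℚ(R)=3; free=4−3=1
SNF(R) diag = [3, 6, 12] → torsion [3, 6, 12]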